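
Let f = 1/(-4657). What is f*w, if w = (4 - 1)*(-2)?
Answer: 6/4657 ≈ 0.0012884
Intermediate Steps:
w = -6 (w = 3*(-2) = -6)
f = -1/4657 ≈ -0.00021473
f*w = -1/4657*(-6) = 6/4657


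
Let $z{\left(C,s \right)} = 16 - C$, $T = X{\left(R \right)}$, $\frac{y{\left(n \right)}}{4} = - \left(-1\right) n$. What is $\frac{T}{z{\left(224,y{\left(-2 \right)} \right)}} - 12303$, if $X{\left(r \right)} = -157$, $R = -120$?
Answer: $- \frac{2558867}{208} \approx -12302.0$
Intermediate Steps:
$y{\left(n \right)} = 4 n$ ($y{\left(n \right)} = 4 \left(- \left(-1\right) n\right) = 4 n$)
$T = -157$
$\frac{T}{z{\left(224,y{\left(-2 \right)} \right)}} - 12303 = - \frac{157}{16 - 224} - 12303 = - \frac{157}{-208} - 12303 = \left(-157\right) \left(- \frac{1}{208}\right) - 12303 = \frac{157}{208} - 12303 = - \frac{2558867}{208}$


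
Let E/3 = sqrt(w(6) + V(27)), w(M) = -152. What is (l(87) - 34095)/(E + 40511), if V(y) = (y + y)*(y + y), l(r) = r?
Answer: -1377698088/1641116245 + 204048*sqrt(691)/1641116245 ≈ -0.83622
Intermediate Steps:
V(y) = 4*y**2 (V(y) = (2*y)*(2*y) = 4*y**2)
E = 6*sqrt(691) (E = 3*sqrt(-152 + 4*27**2) = 3*sqrt(-152 + 4*729) = 3*sqrt(-152 + 2916) = 3*sqrt(2764) = 3*(2*sqrt(691)) = 6*sqrt(691) ≈ 157.72)
(l(87) - 34095)/(E + 40511) = (87 - 34095)/(6*sqrt(691) + 40511) = -34008/(40511 + 6*sqrt(691))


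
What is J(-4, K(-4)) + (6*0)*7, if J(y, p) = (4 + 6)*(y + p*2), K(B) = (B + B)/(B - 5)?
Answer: -200/9 ≈ -22.222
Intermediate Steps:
K(B) = 2*B/(-5 + B) (K(B) = (2*B)/(-5 + B) = 2*B/(-5 + B))
J(y, p) = 10*y + 20*p (J(y, p) = 10*(y + 2*p) = 10*y + 20*p)
J(-4, K(-4)) + (6*0)*7 = (10*(-4) + 20*(2*(-4)/(-5 - 4))) + (6*0)*7 = (-40 + 20*(2*(-4)/(-9))) + 0*7 = (-40 + 20*(2*(-4)*(-⅑))) + 0 = (-40 + 20*(8/9)) + 0 = (-40 + 160/9) + 0 = -200/9 + 0 = -200/9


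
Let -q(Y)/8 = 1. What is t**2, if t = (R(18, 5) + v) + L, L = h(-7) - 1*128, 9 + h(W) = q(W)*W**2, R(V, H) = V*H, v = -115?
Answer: 306916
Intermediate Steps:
q(Y) = -8 (q(Y) = -8*1 = -8)
R(V, H) = H*V
h(W) = -9 - 8*W**2
L = -529 (L = (-9 - 8*(-7)**2) - 1*128 = (-9 - 8*49) - 128 = (-9 - 392) - 128 = -401 - 128 = -529)
t = -554 (t = (5*18 - 115) - 529 = (90 - 115) - 529 = -25 - 529 = -554)
t**2 = (-554)**2 = 306916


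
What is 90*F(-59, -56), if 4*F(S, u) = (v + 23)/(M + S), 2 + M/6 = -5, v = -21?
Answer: -45/101 ≈ -0.44554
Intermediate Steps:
M = -42 (M = -12 + 6*(-5) = -12 - 30 = -42)
F(S, u) = 1/(2*(-42 + S)) (F(S, u) = ((-21 + 23)/(-42 + S))/4 = (2/(-42 + S))/4 = 1/(2*(-42 + S)))
90*F(-59, -56) = 90*(1/(2*(-42 - 59))) = 90*((½)/(-101)) = 90*((½)*(-1/101)) = 90*(-1/202) = -45/101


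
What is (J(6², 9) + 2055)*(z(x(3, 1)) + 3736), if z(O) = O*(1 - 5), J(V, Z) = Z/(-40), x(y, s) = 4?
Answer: 7643763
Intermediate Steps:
J(V, Z) = -Z/40 (J(V, Z) = Z*(-1/40) = -Z/40)
z(O) = -4*O (z(O) = O*(-4) = -4*O)
(J(6², 9) + 2055)*(z(x(3, 1)) + 3736) = (-1/40*9 + 2055)*(-4*4 + 3736) = (-9/40 + 2055)*(-16 + 3736) = (82191/40)*3720 = 7643763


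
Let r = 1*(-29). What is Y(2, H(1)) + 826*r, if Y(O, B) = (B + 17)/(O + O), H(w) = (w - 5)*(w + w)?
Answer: -95807/4 ≈ -23952.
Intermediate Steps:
H(w) = 2*w*(-5 + w) (H(w) = (-5 + w)*(2*w) = 2*w*(-5 + w))
Y(O, B) = (17 + B)/(2*O) (Y(O, B) = (17 + B)/((2*O)) = (17 + B)*(1/(2*O)) = (17 + B)/(2*O))
r = -29
Y(2, H(1)) + 826*r = (½)*(17 + 2*1*(-5 + 1))/2 + 826*(-29) = (½)*(½)*(17 + 2*1*(-4)) - 23954 = (½)*(½)*(17 - 8) - 23954 = (½)*(½)*9 - 23954 = 9/4 - 23954 = -95807/4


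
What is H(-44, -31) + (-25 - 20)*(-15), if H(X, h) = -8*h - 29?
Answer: 894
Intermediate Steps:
H(X, h) = -29 - 8*h
H(-44, -31) + (-25 - 20)*(-15) = (-29 - 8*(-31)) + (-25 - 20)*(-15) = (-29 + 248) - 45*(-15) = 219 + 675 = 894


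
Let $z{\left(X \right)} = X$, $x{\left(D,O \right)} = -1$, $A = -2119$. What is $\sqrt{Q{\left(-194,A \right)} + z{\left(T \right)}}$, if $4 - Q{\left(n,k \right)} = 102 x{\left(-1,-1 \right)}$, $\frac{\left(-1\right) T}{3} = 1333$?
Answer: $i \sqrt{3893} \approx 62.394 i$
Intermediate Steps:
$T = -3999$ ($T = \left(-3\right) 1333 = -3999$)
$Q{\left(n,k \right)} = 106$ ($Q{\left(n,k \right)} = 4 - 102 \left(-1\right) = 4 - -102 = 4 + 102 = 106$)
$\sqrt{Q{\left(-194,A \right)} + z{\left(T \right)}} = \sqrt{106 - 3999} = \sqrt{-3893} = i \sqrt{3893}$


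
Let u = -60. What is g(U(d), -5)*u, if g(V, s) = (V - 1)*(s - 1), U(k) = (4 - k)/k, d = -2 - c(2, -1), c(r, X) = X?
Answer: -2160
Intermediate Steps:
d = -1 (d = -2 - 1*(-1) = -2 + 1 = -1)
U(k) = (4 - k)/k
g(V, s) = (-1 + V)*(-1 + s)
g(U(d), -5)*u = (1 - (4 - 1*(-1))/(-1) - 1*(-5) + ((4 - 1*(-1))/(-1))*(-5))*(-60) = (1 - (-1)*(4 + 1) + 5 - (4 + 1)*(-5))*(-60) = (1 - (-1)*5 + 5 - 1*5*(-5))*(-60) = (1 - 1*(-5) + 5 - 5*(-5))*(-60) = (1 + 5 + 5 + 25)*(-60) = 36*(-60) = -2160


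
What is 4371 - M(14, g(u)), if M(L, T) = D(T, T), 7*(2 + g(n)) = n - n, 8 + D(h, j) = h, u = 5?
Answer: 4381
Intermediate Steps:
D(h, j) = -8 + h
g(n) = -2 (g(n) = -2 + (n - n)/7 = -2 + (⅐)*0 = -2 + 0 = -2)
M(L, T) = -8 + T
4371 - M(14, g(u)) = 4371 - (-8 - 2) = 4371 - 1*(-10) = 4371 + 10 = 4381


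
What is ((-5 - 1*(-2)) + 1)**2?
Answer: 4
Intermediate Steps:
((-5 - 1*(-2)) + 1)**2 = ((-5 + 2) + 1)**2 = (-3 + 1)**2 = (-2)**2 = 4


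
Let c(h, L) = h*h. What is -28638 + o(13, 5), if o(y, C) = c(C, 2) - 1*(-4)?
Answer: -28609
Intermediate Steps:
c(h, L) = h**2
o(y, C) = 4 + C**2 (o(y, C) = C**2 - 1*(-4) = C**2 + 4 = 4 + C**2)
-28638 + o(13, 5) = -28638 + (4 + 5**2) = -28638 + (4 + 25) = -28638 + 29 = -28609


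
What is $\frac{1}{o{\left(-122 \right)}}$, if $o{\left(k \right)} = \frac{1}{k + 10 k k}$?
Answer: $148718$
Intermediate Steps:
$o{\left(k \right)} = \frac{1}{k + 10 k^{2}}$
$\frac{1}{o{\left(-122 \right)}} = \frac{1}{\frac{1}{-122} \frac{1}{1 + 10 \left(-122\right)}} = \frac{1}{\left(- \frac{1}{122}\right) \frac{1}{1 - 1220}} = \frac{1}{\left(- \frac{1}{122}\right) \frac{1}{-1219}} = \frac{1}{\left(- \frac{1}{122}\right) \left(- \frac{1}{1219}\right)} = \frac{1}{\frac{1}{148718}} = 148718$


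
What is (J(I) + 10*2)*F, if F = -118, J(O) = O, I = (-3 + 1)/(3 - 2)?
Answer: -2124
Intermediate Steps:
I = -2 (I = -2/1 = -2*1 = -2)
(J(I) + 10*2)*F = (-2 + 10*2)*(-118) = (-2 + 20)*(-118) = 18*(-118) = -2124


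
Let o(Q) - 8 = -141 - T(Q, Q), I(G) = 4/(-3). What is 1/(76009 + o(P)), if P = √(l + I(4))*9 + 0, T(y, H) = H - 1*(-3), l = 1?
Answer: 25291/1918904052 + I*√3/1918904052 ≈ 1.318e-5 + 9.0262e-10*I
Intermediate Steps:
I(G) = -4/3 (I(G) = 4*(-⅓) = -4/3)
T(y, H) = 3 + H (T(y, H) = H + 3 = 3 + H)
P = 3*I*√3 (P = √(1 - 4/3)*9 + 0 = √(-⅓)*9 + 0 = (I*√3/3)*9 + 0 = 3*I*√3 + 0 = 3*I*√3 ≈ 5.1962*I)
o(Q) = -136 - Q (o(Q) = 8 + (-141 - (3 + Q)) = 8 + (-141 + (-3 - Q)) = 8 + (-144 - Q) = -136 - Q)
1/(76009 + o(P)) = 1/(76009 + (-136 - 3*I*√3)) = 1/(75873 - 3*I*√3)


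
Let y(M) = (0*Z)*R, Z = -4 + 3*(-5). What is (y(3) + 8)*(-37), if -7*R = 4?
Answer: -296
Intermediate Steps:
R = -4/7 (R = -⅐*4 = -4/7 ≈ -0.57143)
Z = -19 (Z = -4 - 15 = -19)
y(M) = 0 (y(M) = (0*(-19))*(-4/7) = 0*(-4/7) = 0)
(y(3) + 8)*(-37) = (0 + 8)*(-37) = 8*(-37) = -296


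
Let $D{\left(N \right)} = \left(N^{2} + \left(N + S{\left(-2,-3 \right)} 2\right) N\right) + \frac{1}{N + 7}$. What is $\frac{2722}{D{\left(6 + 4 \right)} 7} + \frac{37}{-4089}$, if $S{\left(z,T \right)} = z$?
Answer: $\frac{62836549}{25961061} \approx 2.4204$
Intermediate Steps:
$D{\left(N \right)} = N^{2} + \frac{1}{7 + N} + N \left(-4 + N\right)$ ($D{\left(N \right)} = \left(N^{2} + \left(N - 4\right) N\right) + \frac{1}{N + 7} = \left(N^{2} + \left(N - 4\right) N\right) + \frac{1}{7 + N} = \left(N^{2} + \left(-4 + N\right) N\right) + \frac{1}{7 + N} = \left(N^{2} + N \left(-4 + N\right)\right) + \frac{1}{7 + N} = N^{2} + \frac{1}{7 + N} + N \left(-4 + N\right)$)
$\frac{2722}{D{\left(6 + 4 \right)} 7} + \frac{37}{-4089} = \frac{2722}{\frac{1 - 28 \left(6 + 4\right) + 2 \left(6 + 4\right)^{3} + 10 \left(6 + 4\right)^{2}}{7 + \left(6 + 4\right)} 7} + \frac{37}{-4089} = \frac{2722}{\frac{1 - 280 + 2 \cdot 10^{3} + 10 \cdot 10^{2}}{7 + 10} \cdot 7} + 37 \left(- \frac{1}{4089}\right) = \frac{2722}{\frac{1 - 280 + 2 \cdot 1000 + 10 \cdot 100}{17} \cdot 7} - \frac{37}{4089} = \frac{2722}{\frac{1 - 280 + 2000 + 1000}{17} \cdot 7} - \frac{37}{4089} = \frac{2722}{\frac{1}{17} \cdot 2721 \cdot 7} - \frac{37}{4089} = \frac{2722}{\frac{2721}{17} \cdot 7} - \frac{37}{4089} = \frac{2722}{\frac{19047}{17}} - \frac{37}{4089} = 2722 \cdot \frac{17}{19047} - \frac{37}{4089} = \frac{46274}{19047} - \frac{37}{4089} = \frac{62836549}{25961061}$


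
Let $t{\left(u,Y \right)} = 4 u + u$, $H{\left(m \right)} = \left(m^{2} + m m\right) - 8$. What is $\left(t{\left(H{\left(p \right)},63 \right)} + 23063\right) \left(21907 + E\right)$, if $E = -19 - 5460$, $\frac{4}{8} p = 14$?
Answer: $507017364$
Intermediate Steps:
$p = 28$ ($p = 2 \cdot 14 = 28$)
$H{\left(m \right)} = -8 + 2 m^{2}$ ($H{\left(m \right)} = \left(m^{2} + m^{2}\right) - 8 = 2 m^{2} - 8 = -8 + 2 m^{2}$)
$t{\left(u,Y \right)} = 5 u$
$E = -5479$ ($E = -19 - 5460 = -5479$)
$\left(t{\left(H{\left(p \right)},63 \right)} + 23063\right) \left(21907 + E\right) = \left(5 \left(-8 + 2 \cdot 28^{2}\right) + 23063\right) \left(21907 - 5479\right) = \left(5 \left(-8 + 2 \cdot 784\right) + 23063\right) 16428 = \left(5 \left(-8 + 1568\right) + 23063\right) 16428 = \left(5 \cdot 1560 + 23063\right) 16428 = \left(7800 + 23063\right) 16428 = 30863 \cdot 16428 = 507017364$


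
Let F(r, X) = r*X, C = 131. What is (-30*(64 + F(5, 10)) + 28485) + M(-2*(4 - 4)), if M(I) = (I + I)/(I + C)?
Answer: 25065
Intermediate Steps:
F(r, X) = X*r
M(I) = 2*I/(131 + I) (M(I) = (I + I)/(I + 131) = (2*I)/(131 + I) = 2*I/(131 + I))
(-30*(64 + F(5, 10)) + 28485) + M(-2*(4 - 4)) = (-30*(64 + 10*5) + 28485) + 2*(-2*(4 - 4))/(131 - 2*(4 - 4)) = (-30*(64 + 50) + 28485) + 2*(-2*0)/(131 - 2*0) = (-30*114 + 28485) + 2*0/(131 + 0) = (-3420 + 28485) + 2*0/131 = 25065 + 2*0*(1/131) = 25065 + 0 = 25065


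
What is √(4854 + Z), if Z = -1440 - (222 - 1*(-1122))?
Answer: 3*√230 ≈ 45.497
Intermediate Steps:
Z = -2784 (Z = -1440 - (222 + 1122) = -1440 - 1*1344 = -1440 - 1344 = -2784)
√(4854 + Z) = √(4854 - 2784) = √2070 = 3*√230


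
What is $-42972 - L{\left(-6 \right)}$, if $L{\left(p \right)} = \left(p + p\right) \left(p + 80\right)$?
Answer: $-42084$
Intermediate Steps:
$L{\left(p \right)} = 2 p \left(80 + p\right)$
$-42972 - L{\left(-6 \right)} = -42972 - 2 \left(-6\right) \left(80 - 6\right) = -42972 - 2 \left(-6\right) 74 = -42972 - -888 = -42972 + 888 = -42084$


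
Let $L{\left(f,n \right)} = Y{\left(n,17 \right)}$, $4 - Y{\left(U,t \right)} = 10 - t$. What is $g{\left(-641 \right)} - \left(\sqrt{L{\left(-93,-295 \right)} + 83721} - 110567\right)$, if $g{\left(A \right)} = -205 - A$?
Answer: $111003 - 22 \sqrt{173} \approx 1.1071 \cdot 10^{5}$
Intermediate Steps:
$Y{\left(U,t \right)} = -6 + t$ ($Y{\left(U,t \right)} = 4 - \left(10 - t\right) = 4 + \left(-10 + t\right) = -6 + t$)
$L{\left(f,n \right)} = 11$ ($L{\left(f,n \right)} = -6 + 17 = 11$)
$g{\left(-641 \right)} - \left(\sqrt{L{\left(-93,-295 \right)} + 83721} - 110567\right) = \left(-205 - -641\right) - \left(\sqrt{11 + 83721} - 110567\right) = \left(-205 + 641\right) - \left(\sqrt{83732} - 110567\right) = 436 - \left(22 \sqrt{173} - 110567\right) = 436 - \left(-110567 + 22 \sqrt{173}\right) = 436 + \left(110567 - 22 \sqrt{173}\right) = 111003 - 22 \sqrt{173}$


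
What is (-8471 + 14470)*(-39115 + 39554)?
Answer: 2633561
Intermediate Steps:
(-8471 + 14470)*(-39115 + 39554) = 5999*439 = 2633561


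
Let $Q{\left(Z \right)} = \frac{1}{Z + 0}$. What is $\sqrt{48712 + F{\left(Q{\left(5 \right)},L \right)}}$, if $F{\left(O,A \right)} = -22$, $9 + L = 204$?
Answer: $3 \sqrt{5410} \approx 220.66$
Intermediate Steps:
$L = 195$ ($L = -9 + 204 = 195$)
$Q{\left(Z \right)} = \frac{1}{Z}$
$\sqrt{48712 + F{\left(Q{\left(5 \right)},L \right)}} = \sqrt{48712 - 22} = \sqrt{48690} = 3 \sqrt{5410}$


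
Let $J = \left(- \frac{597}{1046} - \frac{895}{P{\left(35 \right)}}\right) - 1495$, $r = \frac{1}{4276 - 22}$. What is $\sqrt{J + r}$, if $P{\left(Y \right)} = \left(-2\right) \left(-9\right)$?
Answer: $\frac{i \sqrt{7649078378808122}}{2224842} \approx 39.31 i$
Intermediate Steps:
$P{\left(Y \right)} = 18$
$r = \frac{1}{4254}$ ($r = \frac{1}{4276 - 22} = \frac{1}{4254} \approx 0.00023507$)
$J = - \frac{7273694}{4707}$ ($J = \left(- \frac{597}{1046} - \frac{895}{18}\right) - 1495 = - \frac{236729}{4707} - 1495 = - \frac{7273694}{4707} \approx -1545.3$)
$\sqrt{J + r} = \sqrt{- \frac{7273694}{4707} + \frac{1}{4254}} = \sqrt{- \frac{10314096523}{6674526}} = \frac{i \sqrt{7649078378808122}}{2224842}$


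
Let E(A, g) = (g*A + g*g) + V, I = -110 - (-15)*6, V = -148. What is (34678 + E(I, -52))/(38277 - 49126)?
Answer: -38274/10849 ≈ -3.5279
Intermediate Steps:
I = -20 (I = -110 - 1*(-90) = -110 + 90 = -20)
E(A, g) = -148 + g² + A*g (E(A, g) = (g*A + g*g) - 148 = (A*g + g²) - 148 = (g² + A*g) - 148 = -148 + g² + A*g)
(34678 + E(I, -52))/(38277 - 49126) = (34678 + (-148 + (-52)² - 20*(-52)))/(38277 - 49126) = (34678 + (-148 + 2704 + 1040))/(-10849) = (34678 + 3596)*(-1/10849) = 38274*(-1/10849) = -38274/10849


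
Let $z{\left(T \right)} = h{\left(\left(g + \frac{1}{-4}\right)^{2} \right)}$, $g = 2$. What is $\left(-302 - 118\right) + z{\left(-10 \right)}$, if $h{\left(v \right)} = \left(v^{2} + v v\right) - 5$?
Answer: $- \frac{51999}{128} \approx -406.24$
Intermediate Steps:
$h{\left(v \right)} = -5 + 2 v^{2}$ ($h{\left(v \right)} = \left(v^{2} + v^{2}\right) - 5 = 2 v^{2} - 5 = -5 + 2 v^{2}$)
$z{\left(T \right)} = \frac{1761}{128}$ ($z{\left(T \right)} = -5 + 2 \left(\left(2 + \frac{1}{-4}\right)^{2}\right)^{2} = -5 + 2 \left(\left(2 - \frac{1}{4}\right)^{2}\right)^{2} = -5 + 2 \left(\left(\frac{7}{4}\right)^{2}\right)^{2} = -5 + 2 \left(\frac{49}{16}\right)^{2} = -5 + 2 \cdot \frac{2401}{256} = -5 + \frac{2401}{128} = \frac{1761}{128}$)
$\left(-302 - 118\right) + z{\left(-10 \right)} = \left(-302 - 118\right) + \frac{1761}{128} = -420 + \frac{1761}{128} = - \frac{51999}{128}$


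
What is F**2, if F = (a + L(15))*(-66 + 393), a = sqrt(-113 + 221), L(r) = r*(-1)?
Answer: 35607357 - 19247220*sqrt(3) ≈ 2.2702e+6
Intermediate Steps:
L(r) = -r
a = 6*sqrt(3) (a = sqrt(108) = 6*sqrt(3) ≈ 10.392)
F = -4905 + 1962*sqrt(3) (F = (6*sqrt(3) - 1*15)*(-66 + 393) = (6*sqrt(3) - 15)*327 = (-15 + 6*sqrt(3))*327 = -4905 + 1962*sqrt(3) ≈ -1506.7)
F**2 = (-4905 + 1962*sqrt(3))**2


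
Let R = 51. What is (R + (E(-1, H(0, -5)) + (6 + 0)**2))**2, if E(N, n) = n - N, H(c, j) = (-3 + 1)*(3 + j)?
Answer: 8464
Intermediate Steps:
H(c, j) = -6 - 2*j (H(c, j) = -2*(3 + j) = -6 - 2*j)
(R + (E(-1, H(0, -5)) + (6 + 0)**2))**2 = (51 + (((-6 - 2*(-5)) - 1*(-1)) + (6 + 0)**2))**2 = (51 + (((-6 + 10) + 1) + 6**2))**2 = (51 + ((4 + 1) + 36))**2 = (51 + (5 + 36))**2 = (51 + 41)**2 = 92**2 = 8464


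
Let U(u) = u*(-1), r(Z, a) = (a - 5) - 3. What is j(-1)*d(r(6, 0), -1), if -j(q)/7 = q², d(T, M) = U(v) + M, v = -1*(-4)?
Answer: 35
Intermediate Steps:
r(Z, a) = -8 + a (r(Z, a) = (-5 + a) - 3 = -8 + a)
v = 4
U(u) = -u
d(T, M) = -4 + M (d(T, M) = -1*4 + M = -4 + M)
j(q) = -7*q²
j(-1)*d(r(6, 0), -1) = (-7*(-1)²)*(-4 - 1) = -7*1*(-5) = -7*(-5) = 35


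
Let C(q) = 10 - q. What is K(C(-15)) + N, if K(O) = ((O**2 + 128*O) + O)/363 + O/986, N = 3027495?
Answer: 98508978235/32538 ≈ 3.0275e+6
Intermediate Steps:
K(O) = O**2/363 + 42519*O/119306 (K(O) = (O**2 + 129*O)*(1/363) + O*(1/986) = (O**2/363 + 43*O/121) + O/986 = O**2/363 + 42519*O/119306)
K(C(-15)) + N = (10 - 1*(-15))*(127557 + 986*(10 - 1*(-15)))/357918 + 3027495 = (10 + 15)*(127557 + 986*(10 + 15))/357918 + 3027495 = (1/357918)*25*(127557 + 986*25) + 3027495 = (1/357918)*25*(127557 + 24650) + 3027495 = (1/357918)*25*152207 + 3027495 = 345925/32538 + 3027495 = 98508978235/32538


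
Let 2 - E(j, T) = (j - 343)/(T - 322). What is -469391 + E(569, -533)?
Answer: -401327369/855 ≈ -4.6939e+5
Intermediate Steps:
E(j, T) = 2 - (-343 + j)/(-322 + T) (E(j, T) = 2 - (j - 343)/(T - 322) = 2 - (-343 + j)/(-322 + T))
-469391 + E(569, -533) = -469391 + (-301 - 1*569 + 2*(-533))/(-322 - 533) = -469391 + (-301 - 569 - 1066)/(-855) = -469391 - 1/855*(-1936) = -469391 + 1936/855 = -401327369/855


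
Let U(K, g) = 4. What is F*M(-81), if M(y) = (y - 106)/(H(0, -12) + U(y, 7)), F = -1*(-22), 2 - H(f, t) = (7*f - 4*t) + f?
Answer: 2057/21 ≈ 97.952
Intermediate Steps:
H(f, t) = 2 - 8*f + 4*t (H(f, t) = 2 - ((7*f - 4*t) + f) = 2 - ((-4*t + 7*f) + f) = 2 - (-4*t + 8*f) = 2 + (-8*f + 4*t) = 2 - 8*f + 4*t)
F = 22
M(y) = 53/21 - y/42 (M(y) = (y - 106)/((2 - 8*0 + 4*(-12)) + 4) = (-106 + y)/((2 + 0 - 48) + 4) = (-106 + y)/(-46 + 4) = (-106 + y)/(-42) = (-106 + y)*(-1/42) = 53/21 - y/42)
F*M(-81) = 22*(53/21 - 1/42*(-81)) = 22*(53/21 + 27/14) = 22*(187/42) = 2057/21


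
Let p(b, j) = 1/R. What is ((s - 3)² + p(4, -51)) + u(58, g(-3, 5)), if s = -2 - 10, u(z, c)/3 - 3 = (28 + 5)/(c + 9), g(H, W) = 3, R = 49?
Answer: 47485/196 ≈ 242.27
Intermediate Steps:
p(b, j) = 1/49
u(z, c) = 9 + 99/(9 + c) (u(z, c) = 9 + 3*((28 + 5)/(c + 9)) = 9 + 3*(33/(9 + c)) = 9 + 99/(9 + c))
s = -12
((s - 3)² + p(4, -51)) + u(58, g(-3, 5)) = ((-12 - 3)² + 1/49) + 9*(20 + 3)/(9 + 3) = ((-15)² + 1/49) + 9*23/12 = (225 + 1/49) + 9*(1/12)*23 = 11026/49 + 69/4 = 47485/196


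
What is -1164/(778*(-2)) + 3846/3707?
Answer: 2574831/1442023 ≈ 1.7856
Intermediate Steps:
-1164/(778*(-2)) + 3846/3707 = -1164/(-1556) + 3846*(1/3707) = -1164*(-1/1556) + 3846/3707 = 291/389 + 3846/3707 = 2574831/1442023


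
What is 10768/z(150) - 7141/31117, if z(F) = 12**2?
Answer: 564256/7569 ≈ 74.548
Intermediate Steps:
z(F) = 144
10768/z(150) - 7141/31117 = 10768/144 - 7141/31117 = 10768*(1/144) - 7141*1/31117 = 673/9 - 193/841 = 564256/7569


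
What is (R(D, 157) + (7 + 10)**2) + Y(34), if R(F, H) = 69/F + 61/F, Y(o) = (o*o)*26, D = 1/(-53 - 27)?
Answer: 19945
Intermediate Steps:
D = -1/80 (D = 1/(-80) = -1/80 ≈ -0.012500)
Y(o) = 26*o**2 (Y(o) = o**2*26 = 26*o**2)
R(F, H) = 130/F
(R(D, 157) + (7 + 10)**2) + Y(34) = (130/(-1/80) + (7 + 10)**2) + 26*34**2 = (130*(-80) + 17**2) + 26*1156 = (-10400 + 289) + 30056 = -10111 + 30056 = 19945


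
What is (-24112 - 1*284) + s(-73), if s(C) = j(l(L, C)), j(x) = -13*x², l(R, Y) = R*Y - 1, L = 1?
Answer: -95584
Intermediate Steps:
l(R, Y) = -1 + R*Y
s(C) = -13*(-1 + C)² (s(C) = -13*(-1 + 1*C)² = -13*(-1 + C)²)
(-24112 - 1*284) + s(-73) = (-24112 - 1*284) - 13*(-1 - 73)² = (-24112 - 284) - 13*(-74)² = -24396 - 13*5476 = -24396 - 71188 = -95584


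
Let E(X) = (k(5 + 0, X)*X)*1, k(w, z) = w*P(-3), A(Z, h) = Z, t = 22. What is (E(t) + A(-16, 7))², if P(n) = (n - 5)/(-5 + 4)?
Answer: 746496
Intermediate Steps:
P(n) = 5 - n (P(n) = (-5 + n)/(-1) = (-5 + n)*(-1) = 5 - n)
k(w, z) = 8*w (k(w, z) = w*(5 - 1*(-3)) = w*(5 + 3) = w*8 = 8*w)
E(X) = 40*X (E(X) = ((8*(5 + 0))*X)*1 = ((8*5)*X)*1 = (40*X)*1 = 40*X)
(E(t) + A(-16, 7))² = (40*22 - 16)² = (880 - 16)² = 864² = 746496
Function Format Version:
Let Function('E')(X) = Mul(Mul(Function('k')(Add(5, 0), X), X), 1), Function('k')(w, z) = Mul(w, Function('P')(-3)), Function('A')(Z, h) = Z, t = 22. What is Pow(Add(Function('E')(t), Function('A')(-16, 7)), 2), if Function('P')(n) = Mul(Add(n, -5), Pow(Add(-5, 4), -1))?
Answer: 746496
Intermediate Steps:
Function('P')(n) = Add(5, Mul(-1, n)) (Function('P')(n) = Mul(Add(-5, n), Pow(-1, -1)) = Mul(Add(-5, n), -1) = Add(5, Mul(-1, n)))
Function('k')(w, z) = Mul(8, w) (Function('k')(w, z) = Mul(w, Add(5, Mul(-1, -3))) = Mul(w, Add(5, 3)) = Mul(w, 8) = Mul(8, w))
Function('E')(X) = Mul(40, X) (Function('E')(X) = Mul(Mul(Mul(8, Add(5, 0)), X), 1) = Mul(Mul(Mul(8, 5), X), 1) = Mul(Mul(40, X), 1) = Mul(40, X))
Pow(Add(Function('E')(t), Function('A')(-16, 7)), 2) = Pow(Add(Mul(40, 22), -16), 2) = Pow(Add(880, -16), 2) = Pow(864, 2) = 746496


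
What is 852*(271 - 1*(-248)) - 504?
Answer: 441684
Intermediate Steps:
852*(271 - 1*(-248)) - 504 = 852*(271 + 248) - 504 = 852*519 - 504 = 442188 - 504 = 441684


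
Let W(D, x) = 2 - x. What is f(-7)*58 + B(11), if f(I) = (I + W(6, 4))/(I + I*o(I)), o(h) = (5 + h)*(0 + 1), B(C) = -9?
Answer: -585/7 ≈ -83.571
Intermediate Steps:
o(h) = 5 + h (o(h) = (5 + h)*1 = 5 + h)
f(I) = (-2 + I)/(I + I*(5 + I)) (f(I) = (I + (2 - 1*4))/(I + I*(5 + I)) = (I + (2 - 4))/(I + I*(5 + I)) = (I - 2)/(I + I*(5 + I)) = (-2 + I)/(I + I*(5 + I)))
f(-7)*58 + B(11) = ((-2 - 7)/((-7)*(6 - 7)))*58 - 9 = -⅐*(-9)/(-1)*58 - 9 = -⅐*(-1)*(-9)*58 - 9 = -9/7*58 - 9 = -522/7 - 9 = -585/7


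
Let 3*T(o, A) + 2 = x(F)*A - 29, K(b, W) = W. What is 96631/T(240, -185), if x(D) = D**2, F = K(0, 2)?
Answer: -96631/257 ≈ -376.00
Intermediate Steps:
F = 2
T(o, A) = -31/3 + 4*A/3 (T(o, A) = -2/3 + (2**2*A - 29)/3 = -2/3 + (4*A - 29)/3 = -2/3 + (-29 + 4*A)/3 = -2/3 + (-29/3 + 4*A/3) = -31/3 + 4*A/3)
96631/T(240, -185) = 96631/(-31/3 + (4/3)*(-185)) = 96631/(-31/3 - 740/3) = 96631/(-257) = 96631*(-1/257) = -96631/257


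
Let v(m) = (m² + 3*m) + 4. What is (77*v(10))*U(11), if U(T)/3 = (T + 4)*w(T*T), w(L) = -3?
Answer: -1392930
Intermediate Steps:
v(m) = 4 + m² + 3*m
U(T) = -36 - 9*T (U(T) = 3*((T + 4)*(-3)) = 3*((4 + T)*(-3)) = 3*(-12 - 3*T) = -36 - 9*T)
(77*v(10))*U(11) = (77*(4 + 10² + 3*10))*(-36 - 9*11) = (77*(4 + 100 + 30))*(-36 - 99) = (77*134)*(-135) = 10318*(-135) = -1392930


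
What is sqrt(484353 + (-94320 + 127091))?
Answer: 2*sqrt(129281) ≈ 719.11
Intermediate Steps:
sqrt(484353 + (-94320 + 127091)) = sqrt(484353 + 32771) = sqrt(517124) = 2*sqrt(129281)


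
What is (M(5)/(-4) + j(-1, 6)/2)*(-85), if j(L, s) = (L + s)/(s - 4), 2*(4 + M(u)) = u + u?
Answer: -85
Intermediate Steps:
M(u) = -4 + u (M(u) = -4 + (u + u)/2 = -4 + (2*u)/2 = -4 + u)
j(L, s) = (L + s)/(-4 + s)
(M(5)/(-4) + j(-1, 6)/2)*(-85) = ((-4 + 5)/(-4) + ((-1 + 6)/(-4 + 6))/2)*(-85) = (1*(-¼) + (5/2)*(½))*(-85) = (-¼ + ((½)*5)*(½))*(-85) = (-¼ + (5/2)*(½))*(-85) = (-¼ + 5/4)*(-85) = 1*(-85) = -85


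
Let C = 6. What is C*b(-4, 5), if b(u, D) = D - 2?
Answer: 18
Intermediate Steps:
b(u, D) = -2 + D
C*b(-4, 5) = 6*(-2 + 5) = 6*3 = 18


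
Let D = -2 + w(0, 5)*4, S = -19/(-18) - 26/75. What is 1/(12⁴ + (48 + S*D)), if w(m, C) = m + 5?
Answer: 25/519919 ≈ 4.8084e-5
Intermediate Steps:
w(m, C) = 5 + m
S = 319/450 (S = -19*(-1/18) - 26*1/75 = 19/18 - 26/75 = 319/450 ≈ 0.70889)
D = 18 (D = -2 + (5 + 0)*4 = -2 + 5*4 = -2 + 20 = 18)
1/(12⁴ + (48 + S*D)) = 1/(12⁴ + (48 + (319/450)*18)) = 1/(20736 + (48 + 319/25)) = 1/(20736 + 1519/25) = 1/(519919/25) = 25/519919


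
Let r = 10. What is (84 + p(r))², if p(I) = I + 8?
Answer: 10404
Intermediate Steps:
p(I) = 8 + I
(84 + p(r))² = (84 + (8 + 10))² = (84 + 18)² = 102² = 10404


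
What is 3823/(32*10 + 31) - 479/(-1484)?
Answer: 5841461/520884 ≈ 11.215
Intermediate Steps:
3823/(32*10 + 31) - 479/(-1484) = 3823/(320 + 31) - 479*(-1/1484) = 3823/351 + 479/1484 = 5841461/520884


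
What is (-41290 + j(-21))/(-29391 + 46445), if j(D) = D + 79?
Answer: -20616/8527 ≈ -2.4177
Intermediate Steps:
j(D) = 79 + D
(-41290 + j(-21))/(-29391 + 46445) = (-41290 + (79 - 21))/(-29391 + 46445) = (-41290 + 58)/17054 = -41232*1/17054 = -20616/8527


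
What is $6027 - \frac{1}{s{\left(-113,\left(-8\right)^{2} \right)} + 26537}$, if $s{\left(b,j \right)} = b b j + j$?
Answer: $\frac{5085685058}{843817} \approx 6027.0$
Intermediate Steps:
$s{\left(b,j \right)} = j + j b^{2}$ ($s{\left(b,j \right)} = b^{2} j + j = j b^{2} + j = j + j b^{2}$)
$6027 - \frac{1}{s{\left(-113,\left(-8\right)^{2} \right)} + 26537} = 6027 - \frac{1}{\left(-8\right)^{2} \left(1 + \left(-113\right)^{2}\right) + 26537} = 6027 - \frac{1}{64 \left(1 + 12769\right) + 26537} = 6027 - \frac{1}{64 \cdot 12770 + 26537} = 6027 - \frac{1}{817280 + 26537} = 6027 - \frac{1}{843817} = \frac{5085685058}{843817}$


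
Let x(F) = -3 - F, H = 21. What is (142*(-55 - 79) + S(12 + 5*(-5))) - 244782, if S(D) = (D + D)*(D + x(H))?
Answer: -262848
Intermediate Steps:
S(D) = 2*D*(-24 + D) (S(D) = (D + D)*(D + (-3 - 1*21)) = (2*D)*(D + (-3 - 21)) = (2*D)*(D - 24) = (2*D)*(-24 + D) = 2*D*(-24 + D))
(142*(-55 - 79) + S(12 + 5*(-5))) - 244782 = (142*(-55 - 79) + 2*(12 + 5*(-5))*(-24 + (12 + 5*(-5)))) - 244782 = (142*(-134) + 2*(12 - 25)*(-24 + (12 - 25))) - 244782 = (-19028 + 2*(-13)*(-24 - 13)) - 244782 = (-19028 + 2*(-13)*(-37)) - 244782 = (-19028 + 962) - 244782 = -18066 - 244782 = -262848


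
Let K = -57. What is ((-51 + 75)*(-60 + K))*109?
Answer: -306072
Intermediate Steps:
((-51 + 75)*(-60 + K))*109 = ((-51 + 75)*(-60 - 57))*109 = (24*(-117))*109 = -2808*109 = -306072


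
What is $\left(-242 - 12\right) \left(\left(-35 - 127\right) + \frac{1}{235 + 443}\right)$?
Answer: $\frac{13949045}{339} \approx 41148.0$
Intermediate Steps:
$\left(-242 - 12\right) \left(\left(-35 - 127\right) + \frac{1}{235 + 443}\right) = - 254 \left(\left(-35 - 127\right) + \frac{1}{678}\right) = - 254 \left(-162 + \frac{1}{678}\right) = \left(-254\right) \left(- \frac{109835}{678}\right) = \frac{13949045}{339}$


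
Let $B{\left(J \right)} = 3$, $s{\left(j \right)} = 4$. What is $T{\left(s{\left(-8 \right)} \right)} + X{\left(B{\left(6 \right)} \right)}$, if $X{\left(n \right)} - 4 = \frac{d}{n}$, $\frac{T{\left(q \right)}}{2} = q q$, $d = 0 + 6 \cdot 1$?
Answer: $38$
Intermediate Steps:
$d = 6$ ($d = 0 + 6 = 6$)
$T{\left(q \right)} = 2 q^{2}$ ($T{\left(q \right)} = 2 q q = 2 q^{2}$)
$X{\left(n \right)} = 4 + \frac{6}{n}$
$T{\left(s{\left(-8 \right)} \right)} + X{\left(B{\left(6 \right)} \right)} = 2 \cdot 4^{2} + \left(4 + \frac{6}{3}\right) = 2 \cdot 16 + \left(4 + 6 \cdot \frac{1}{3}\right) = 32 + \left(4 + 2\right) = 32 + 6 = 38$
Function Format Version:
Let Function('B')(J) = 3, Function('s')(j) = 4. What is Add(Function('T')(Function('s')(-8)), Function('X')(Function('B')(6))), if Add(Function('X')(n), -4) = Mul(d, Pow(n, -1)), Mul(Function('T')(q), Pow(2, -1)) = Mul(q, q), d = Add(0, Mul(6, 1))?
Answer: 38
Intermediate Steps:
d = 6 (d = Add(0, 6) = 6)
Function('T')(q) = Mul(2, Pow(q, 2)) (Function('T')(q) = Mul(2, Mul(q, q)) = Mul(2, Pow(q, 2)))
Function('X')(n) = Add(4, Mul(6, Pow(n, -1)))
Add(Function('T')(Function('s')(-8)), Function('X')(Function('B')(6))) = Add(Mul(2, Pow(4, 2)), Add(4, Mul(6, Pow(3, -1)))) = Add(Mul(2, 16), Add(4, Mul(6, Rational(1, 3)))) = Add(32, Add(4, 2)) = Add(32, 6) = 38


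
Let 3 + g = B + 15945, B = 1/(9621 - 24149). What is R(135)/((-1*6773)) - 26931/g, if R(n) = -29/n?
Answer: -71547587922553/42353906531625 ≈ -1.6893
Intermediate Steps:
B = -1/14528 (B = 1/(-14528) = -1/14528 ≈ -6.8833e-5)
g = 231605375/14528 (g = -3 + (-1/14528 + 15945) = -3 + 231648959/14528 = 231605375/14528 ≈ 15942.)
R(135)/((-1*6773)) - 26931/g = (-29/135)/((-1*6773)) - 26931/231605375/14528 = -29*1/135/(-6773) - 26931*14528/231605375 = -29/135*(-1/6773) - 391253568/231605375 = 29/914355 - 391253568/231605375 = -71547587922553/42353906531625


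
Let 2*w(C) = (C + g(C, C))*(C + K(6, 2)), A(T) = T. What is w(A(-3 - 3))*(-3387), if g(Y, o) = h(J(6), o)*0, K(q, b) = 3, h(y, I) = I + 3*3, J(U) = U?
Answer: -30483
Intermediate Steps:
h(y, I) = 9 + I (h(y, I) = I + 9 = 9 + I)
g(Y, o) = 0 (g(Y, o) = (9 + o)*0 = 0)
w(C) = C*(3 + C)/2 (w(C) = ((C + 0)*(C + 3))/2 = (C*(3 + C))/2 = C*(3 + C)/2)
w(A(-3 - 3))*(-3387) = ((-3 - 3)*(3 + (-3 - 3))/2)*(-3387) = ((1/2)*(-6)*(3 - 6))*(-3387) = ((1/2)*(-6)*(-3))*(-3387) = 9*(-3387) = -30483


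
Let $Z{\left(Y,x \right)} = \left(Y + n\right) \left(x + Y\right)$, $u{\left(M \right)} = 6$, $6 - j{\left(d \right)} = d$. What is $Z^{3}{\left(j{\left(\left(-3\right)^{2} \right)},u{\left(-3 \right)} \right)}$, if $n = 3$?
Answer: $0$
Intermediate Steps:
$j{\left(d \right)} = 6 - d$
$Z{\left(Y,x \right)} = \left(3 + Y\right) \left(Y + x\right)$ ($Z{\left(Y,x \right)} = \left(Y + 3\right) \left(x + Y\right) = \left(3 + Y\right) \left(Y + x\right)$)
$Z^{3}{\left(j{\left(\left(-3\right)^{2} \right)},u{\left(-3 \right)} \right)} = \left(\left(6 - \left(-3\right)^{2}\right)^{2} + 3 \left(6 - \left(-3\right)^{2}\right) + 3 \cdot 6 + \left(6 - \left(-3\right)^{2}\right) 6\right)^{3} = \left(\left(6 - 9\right)^{2} + 3 \left(6 - 9\right) + 18 + \left(6 - 9\right) 6\right)^{3} = \left(\left(-3\right)^{2} + 3 \left(-3\right) + 18 - 18\right)^{3} = \left(9 - 9 + 18 - 18\right)^{3} = 0^{3} = 0$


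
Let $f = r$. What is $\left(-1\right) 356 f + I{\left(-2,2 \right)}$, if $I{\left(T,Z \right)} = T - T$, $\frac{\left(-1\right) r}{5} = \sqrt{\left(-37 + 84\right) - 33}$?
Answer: $1780 \sqrt{14} \approx 6660.1$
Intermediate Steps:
$r = - 5 \sqrt{14}$ ($r = - 5 \sqrt{\left(-37 + 84\right) - 33} = - 5 \sqrt{47 - 33} = - 5 \sqrt{14} \approx -18.708$)
$I{\left(T,Z \right)} = 0$
$f = - 5 \sqrt{14} \approx -18.708$
$\left(-1\right) 356 f + I{\left(-2,2 \right)} = \left(-1\right) 356 \left(- 5 \sqrt{14}\right) + 0 = - 356 \left(- 5 \sqrt{14}\right) + 0 = 1780 \sqrt{14} + 0 = 1780 \sqrt{14}$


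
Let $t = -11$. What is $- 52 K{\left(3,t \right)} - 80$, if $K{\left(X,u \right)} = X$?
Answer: $-236$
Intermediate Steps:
$- 52 K{\left(3,t \right)} - 80 = \left(-52\right) 3 - 80 = -156 - 80 = -236$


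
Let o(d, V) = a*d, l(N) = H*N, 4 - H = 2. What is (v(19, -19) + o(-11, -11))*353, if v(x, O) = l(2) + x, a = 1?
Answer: 4236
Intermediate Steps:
H = 2 (H = 4 - 1*2 = 4 - 2 = 2)
l(N) = 2*N
o(d, V) = d (o(d, V) = 1*d = d)
v(x, O) = 4 + x (v(x, O) = 2*2 + x = 4 + x)
(v(19, -19) + o(-11, -11))*353 = ((4 + 19) - 11)*353 = (23 - 11)*353 = 12*353 = 4236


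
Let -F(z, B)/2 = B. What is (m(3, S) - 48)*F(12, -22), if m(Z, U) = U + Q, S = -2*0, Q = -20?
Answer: -2992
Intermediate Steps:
F(z, B) = -2*B
S = 0
m(Z, U) = -20 + U (m(Z, U) = U - 20 = -20 + U)
(m(3, S) - 48)*F(12, -22) = ((-20 + 0) - 48)*(-2*(-22)) = (-20 - 48)*44 = -68*44 = -2992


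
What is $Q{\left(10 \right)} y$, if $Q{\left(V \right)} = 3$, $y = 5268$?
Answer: $15804$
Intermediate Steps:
$Q{\left(10 \right)} y = 3 \cdot 5268 = 15804$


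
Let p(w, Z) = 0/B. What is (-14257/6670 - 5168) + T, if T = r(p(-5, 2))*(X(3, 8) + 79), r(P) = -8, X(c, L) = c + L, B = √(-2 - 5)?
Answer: -39287217/6670 ≈ -5890.1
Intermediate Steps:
B = I*√7 (B = √(-7) = I*√7 ≈ 2.6458*I)
X(c, L) = L + c
p(w, Z) = 0 (p(w, Z) = 0/((I*√7)) = 0*(-I*√7/7) = 0)
T = -720 (T = -8*((8 + 3) + 79) = -8*(11 + 79) = -8*90 = -720)
(-14257/6670 - 5168) + T = (-14257/6670 - 5168) - 720 = -34484817/6670 - 720 = -39287217/6670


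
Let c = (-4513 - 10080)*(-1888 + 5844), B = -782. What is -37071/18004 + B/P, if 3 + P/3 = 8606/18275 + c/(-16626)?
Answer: -1191408076384189/558254069159836 ≈ -2.1342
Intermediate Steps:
c = -57729908 (c = -14593*3956 = -57729908)
P = 31007224459/2978825 (P = -9 + 3*(8606/18275 - 57729908/(-16626)) = -9 + 3*(8606*(1/18275) - 57729908*(-1/16626)) = -9 + 3*(8606/18275 + 28864954/8313) = -9 + 3*(31034033884/8936475) = -9 + 31034033884/2978825 = 31007224459/2978825 ≈ 10409.)
-37071/18004 + B/P = -37071/18004 - 782/31007224459/2978825 = -37071*1/18004 - 782*2978825/31007224459 = -37071/18004 - 2329441150/31007224459 = -1191408076384189/558254069159836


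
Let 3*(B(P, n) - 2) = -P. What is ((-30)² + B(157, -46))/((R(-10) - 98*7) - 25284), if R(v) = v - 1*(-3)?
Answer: -2549/77931 ≈ -0.032708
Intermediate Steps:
B(P, n) = 2 - P/3 (B(P, n) = 2 + (-P)/3 = 2 - P/3)
R(v) = 3 + v (R(v) = v + 3 = 3 + v)
((-30)² + B(157, -46))/((R(-10) - 98*7) - 25284) = ((-30)² + (2 - ⅓*157))/(((3 - 10) - 98*7) - 25284) = (900 + (2 - 157/3))/((-7 - 686) - 25284) = (900 - 151/3)/(-693 - 25284) = (2549/3)/(-25977) = (2549/3)*(-1/25977) = -2549/77931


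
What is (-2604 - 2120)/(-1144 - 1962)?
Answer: 2362/1553 ≈ 1.5209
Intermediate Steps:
(-2604 - 2120)/(-1144 - 1962) = -4724/(-3106) = -4724*(-1/3106) = 2362/1553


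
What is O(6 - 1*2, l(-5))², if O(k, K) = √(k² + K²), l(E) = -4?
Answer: 32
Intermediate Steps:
O(k, K) = √(K² + k²)
O(6 - 1*2, l(-5))² = (√((-4)² + (6 - 1*2)²))² = (√(16 + (6 - 2)²))² = (√(16 + 4²))² = (√(16 + 16))² = (√32)² = (4*√2)² = 32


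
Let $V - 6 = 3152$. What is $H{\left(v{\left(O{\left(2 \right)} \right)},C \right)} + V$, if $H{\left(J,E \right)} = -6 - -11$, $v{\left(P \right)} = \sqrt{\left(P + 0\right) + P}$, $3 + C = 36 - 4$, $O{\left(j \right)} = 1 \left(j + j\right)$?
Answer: $3163$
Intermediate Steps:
$O{\left(j \right)} = 2 j$ ($O{\left(j \right)} = 1 \cdot 2 j = 2 j$)
$C = 29$ ($C = -3 + \left(36 - 4\right) = -3 + 32 = 29$)
$V = 3158$ ($V = 6 + 3152 = 3158$)
$v{\left(P \right)} = \sqrt{2} \sqrt{P}$ ($v{\left(P \right)} = \sqrt{P + P} = \sqrt{2 P} = \sqrt{2} \sqrt{P}$)
$H{\left(J,E \right)} = 5$ ($H{\left(J,E \right)} = -6 + 11 = 5$)
$H{\left(v{\left(O{\left(2 \right)} \right)},C \right)} + V = 5 + 3158 = 3163$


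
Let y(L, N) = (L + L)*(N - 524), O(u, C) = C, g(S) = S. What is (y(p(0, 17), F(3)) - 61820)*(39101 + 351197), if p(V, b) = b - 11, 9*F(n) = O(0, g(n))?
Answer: -26580854992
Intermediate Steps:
F(n) = n/9
p(V, b) = -11 + b
y(L, N) = 2*L*(-524 + N) (y(L, N) = (2*L)*(-524 + N) = 2*L*(-524 + N))
(y(p(0, 17), F(3)) - 61820)*(39101 + 351197) = (2*(-11 + 17)*(-524 + (⅑)*3) - 61820)*(39101 + 351197) = (2*6*(-524 + ⅓) - 61820)*390298 = (2*6*(-1571/3) - 61820)*390298 = (-6284 - 61820)*390298 = -68104*390298 = -26580854992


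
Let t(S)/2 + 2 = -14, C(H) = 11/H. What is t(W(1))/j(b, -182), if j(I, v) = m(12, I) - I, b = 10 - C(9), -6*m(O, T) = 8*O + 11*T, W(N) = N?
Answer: 1728/2207 ≈ 0.78296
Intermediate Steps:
m(O, T) = -11*T/6 - 4*O/3 (m(O, T) = -(8*O + 11*T)/6 = -11*T/6 - 4*O/3)
t(S) = -32 (t(S) = -4 + 2*(-14) = -4 - 28 = -32)
b = 79/9 (b = 10 - 11/9 = 79/9 ≈ 8.7778)
j(I, v) = -16 - 17*I/6 (j(I, v) = (-11*I/6 - 4/3*12) - I = (-11*I/6 - 16) - I = (-16 - 11*I/6) - I = -16 - 17*I/6)
t(W(1))/j(b, -182) = -32/(-16 - 17/6*79/9) = -32/(-16 - 1343/54) = -32/(-2207/54) = -32*(-54/2207) = 1728/2207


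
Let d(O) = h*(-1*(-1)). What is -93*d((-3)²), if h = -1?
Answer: 93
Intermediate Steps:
d(O) = -1 (d(O) = -(-1)*(-1) = -1*1 = -1)
-93*d((-3)²) = -93*(-1) = 93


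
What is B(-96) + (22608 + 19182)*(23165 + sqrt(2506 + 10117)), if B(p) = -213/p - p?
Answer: 30978094343/32 + 41790*sqrt(12623) ≈ 9.7276e+8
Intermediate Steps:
B(p) = -p - 213/p
B(-96) + (22608 + 19182)*(23165 + sqrt(2506 + 10117)) = (-1*(-96) - 213/(-96)) + (22608 + 19182)*(23165 + sqrt(2506 + 10117)) = (96 - 213*(-1/96)) + 41790*(23165 + sqrt(12623)) = (96 + 71/32) + (968065350 + 41790*sqrt(12623)) = 3143/32 + (968065350 + 41790*sqrt(12623)) = 30978094343/32 + 41790*sqrt(12623)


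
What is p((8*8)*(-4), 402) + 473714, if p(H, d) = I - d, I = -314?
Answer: 472998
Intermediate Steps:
p(H, d) = -314 - d
p((8*8)*(-4), 402) + 473714 = (-314 - 1*402) + 473714 = (-314 - 402) + 473714 = -716 + 473714 = 472998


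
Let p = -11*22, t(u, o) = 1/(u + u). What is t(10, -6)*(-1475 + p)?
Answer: -1717/20 ≈ -85.850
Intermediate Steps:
t(u, o) = 1/(2*u)
p = -242
t(10, -6)*(-1475 + p) = ((½)/10)*(-1475 - 242) = ((½)*(⅒))*(-1717) = (1/20)*(-1717) = -1717/20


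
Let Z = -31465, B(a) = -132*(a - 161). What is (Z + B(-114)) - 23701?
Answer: -18866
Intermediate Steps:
B(a) = 21252 - 132*a (B(a) = -132*(-161 + a) = 21252 - 132*a)
(Z + B(-114)) - 23701 = (-31465 + (21252 - 132*(-114))) - 23701 = (-31465 + (21252 + 15048)) - 23701 = (-31465 + 36300) - 23701 = 4835 - 23701 = -18866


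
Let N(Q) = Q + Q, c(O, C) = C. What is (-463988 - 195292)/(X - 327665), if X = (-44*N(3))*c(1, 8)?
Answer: 659280/329777 ≈ 1.9992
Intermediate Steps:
N(Q) = 2*Q
X = -2112 (X = -88*3*8 = -44*6*8 = -264*8 = -2112)
(-463988 - 195292)/(X - 327665) = (-463988 - 195292)/(-2112 - 327665) = -659280/(-329777) = -659280*(-1/329777) = 659280/329777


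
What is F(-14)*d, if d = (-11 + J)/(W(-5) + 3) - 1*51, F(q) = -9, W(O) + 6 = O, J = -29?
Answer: 414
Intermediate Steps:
W(O) = -6 + O
d = -46 (d = (-11 - 29)/((-6 - 5) + 3) - 1*51 = -40/(-11 + 3) - 51 = -40/(-8) - 51 = -40*(-⅛) - 51 = 5 - 51 = -46)
F(-14)*d = -9*(-46) = 414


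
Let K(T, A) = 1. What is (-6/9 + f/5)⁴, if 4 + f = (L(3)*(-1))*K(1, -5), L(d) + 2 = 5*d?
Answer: 13845841/50625 ≈ 273.50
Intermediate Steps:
L(d) = -2 + 5*d
f = -17 (f = -4 + ((-2 + 5*3)*(-1))*1 = -4 + ((-2 + 15)*(-1))*1 = -4 + (13*(-1))*1 = -4 - 13*1 = -4 - 13 = -17)
(-6/9 + f/5)⁴ = (-6/9 - 17/5)⁴ = (-6*⅑ - 17*⅕)⁴ = (-⅔ - 17/5)⁴ = (-61/15)⁴ = 13845841/50625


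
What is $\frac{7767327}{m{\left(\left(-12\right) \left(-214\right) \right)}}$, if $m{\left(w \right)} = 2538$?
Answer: $\frac{2589109}{846} \approx 3060.4$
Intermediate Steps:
$\frac{7767327}{m{\left(\left(-12\right) \left(-214\right) \right)}} = \frac{7767327}{2538} = 7767327 \cdot \frac{1}{2538} = \frac{2589109}{846}$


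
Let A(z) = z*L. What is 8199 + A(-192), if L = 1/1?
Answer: 8007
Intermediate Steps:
L = 1
A(z) = z (A(z) = z*1 = z)
8199 + A(-192) = 8199 - 192 = 8007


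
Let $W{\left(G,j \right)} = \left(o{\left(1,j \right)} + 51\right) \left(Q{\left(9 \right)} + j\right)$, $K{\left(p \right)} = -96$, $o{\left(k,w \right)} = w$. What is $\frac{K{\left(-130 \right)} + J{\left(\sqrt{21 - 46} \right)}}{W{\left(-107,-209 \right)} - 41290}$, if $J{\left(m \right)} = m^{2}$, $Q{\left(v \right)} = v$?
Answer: $\frac{121}{9690} \approx 0.012487$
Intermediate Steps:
$W{\left(G,j \right)} = \left(9 + j\right) \left(51 + j\right)$ ($W{\left(G,j \right)} = \left(j + 51\right) \left(9 + j\right) = \left(51 + j\right) \left(9 + j\right) = \left(9 + j\right) \left(51 + j\right)$)
$\frac{K{\left(-130 \right)} + J{\left(\sqrt{21 - 46} \right)}}{W{\left(-107,-209 \right)} - 41290} = \frac{-96 + \left(\sqrt{21 - 46}\right)^{2}}{\left(459 + \left(-209\right)^{2} + 60 \left(-209\right)\right) - 41290} = \frac{-96 + \left(\sqrt{-25}\right)^{2}}{\left(459 + 43681 - 12540\right) - 41290} = \frac{-96 + \left(5 i\right)^{2}}{31600 - 41290} = \frac{-96 - 25}{-9690} = \left(-121\right) \left(- \frac{1}{9690}\right) = \frac{121}{9690}$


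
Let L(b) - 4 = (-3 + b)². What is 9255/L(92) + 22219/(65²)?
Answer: 8607518/1339325 ≈ 6.4268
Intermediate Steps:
L(b) = 4 + (-3 + b)²
9255/L(92) + 22219/(65²) = 9255/(4 + (-3 + 92)²) + 22219/(65²) = 9255/(4 + 89²) + 22219/4225 = 9255/(4 + 7921) + 22219*(1/4225) = 9255/7925 + 22219/4225 = 9255*(1/7925) + 22219/4225 = 1851/1585 + 22219/4225 = 8607518/1339325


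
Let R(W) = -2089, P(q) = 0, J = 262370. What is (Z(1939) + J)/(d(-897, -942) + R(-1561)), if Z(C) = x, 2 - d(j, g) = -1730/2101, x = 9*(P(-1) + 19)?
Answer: -551598641/4383057 ≈ -125.85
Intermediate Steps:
x = 171 (x = 9*(0 + 19) = 9*19 = 171)
d(j, g) = 5932/2101 (d(j, g) = 2 - (-1730)/2101 = 2 - 1*(-1730/2101) = 2 + 1730/2101 = 5932/2101)
Z(C) = 171
(Z(1939) + J)/(d(-897, -942) + R(-1561)) = (171 + 262370)/(5932/2101 - 2089) = 262541/(-4383057/2101) = 262541*(-2101/4383057) = -551598641/4383057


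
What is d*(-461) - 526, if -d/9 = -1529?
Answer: -6344347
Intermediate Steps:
d = 13761 (d = -9*(-1529) = 13761)
d*(-461) - 526 = 13761*(-461) - 526 = -6343821 - 526 = -6344347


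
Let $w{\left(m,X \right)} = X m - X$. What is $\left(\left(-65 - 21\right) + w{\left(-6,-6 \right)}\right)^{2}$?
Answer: $1936$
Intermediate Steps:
$w{\left(m,X \right)} = - X + X m$
$\left(\left(-65 - 21\right) + w{\left(-6,-6 \right)}\right)^{2} = \left(\left(-65 - 21\right) - 6 \left(-1 - 6\right)\right)^{2} = \left(-86 - -42\right)^{2} = \left(-86 + 42\right)^{2} = \left(-44\right)^{2} = 1936$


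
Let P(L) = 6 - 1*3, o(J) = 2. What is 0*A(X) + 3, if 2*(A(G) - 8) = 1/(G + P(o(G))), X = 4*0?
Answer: 3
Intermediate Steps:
P(L) = 3 (P(L) = 6 - 3 = 3)
X = 0
A(G) = 8 + 1/(2*(3 + G)) (A(G) = 8 + 1/(2*(G + 3)) = 8 + 1/(2*(3 + G)))
0*A(X) + 3 = 0*((49 + 16*0)/(2*(3 + 0))) + 3 = 0*((½)*(49 + 0)/3) + 3 = 0*((½)*(⅓)*49) + 3 = 0*(49/6) + 3 = 0 + 3 = 3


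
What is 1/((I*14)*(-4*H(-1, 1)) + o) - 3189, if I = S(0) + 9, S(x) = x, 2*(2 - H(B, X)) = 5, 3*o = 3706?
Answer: -14229315/4462 ≈ -3189.0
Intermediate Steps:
o = 3706/3 (o = (⅓)*3706 = 3706/3 ≈ 1235.3)
H(B, X) = -½ (H(B, X) = 2 - ½*5 = 2 - 5/2 = -½)
I = 9 (I = 0 + 9 = 9)
1/((I*14)*(-4*H(-1, 1)) + o) - 3189 = 1/((9*14)*(-4*(-½)) + 3706/3) - 3189 = 1/(126*2 + 3706/3) - 3189 = 1/(252 + 3706/3) - 3189 = 1/(4462/3) - 3189 = 3/4462 - 3189 = -14229315/4462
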